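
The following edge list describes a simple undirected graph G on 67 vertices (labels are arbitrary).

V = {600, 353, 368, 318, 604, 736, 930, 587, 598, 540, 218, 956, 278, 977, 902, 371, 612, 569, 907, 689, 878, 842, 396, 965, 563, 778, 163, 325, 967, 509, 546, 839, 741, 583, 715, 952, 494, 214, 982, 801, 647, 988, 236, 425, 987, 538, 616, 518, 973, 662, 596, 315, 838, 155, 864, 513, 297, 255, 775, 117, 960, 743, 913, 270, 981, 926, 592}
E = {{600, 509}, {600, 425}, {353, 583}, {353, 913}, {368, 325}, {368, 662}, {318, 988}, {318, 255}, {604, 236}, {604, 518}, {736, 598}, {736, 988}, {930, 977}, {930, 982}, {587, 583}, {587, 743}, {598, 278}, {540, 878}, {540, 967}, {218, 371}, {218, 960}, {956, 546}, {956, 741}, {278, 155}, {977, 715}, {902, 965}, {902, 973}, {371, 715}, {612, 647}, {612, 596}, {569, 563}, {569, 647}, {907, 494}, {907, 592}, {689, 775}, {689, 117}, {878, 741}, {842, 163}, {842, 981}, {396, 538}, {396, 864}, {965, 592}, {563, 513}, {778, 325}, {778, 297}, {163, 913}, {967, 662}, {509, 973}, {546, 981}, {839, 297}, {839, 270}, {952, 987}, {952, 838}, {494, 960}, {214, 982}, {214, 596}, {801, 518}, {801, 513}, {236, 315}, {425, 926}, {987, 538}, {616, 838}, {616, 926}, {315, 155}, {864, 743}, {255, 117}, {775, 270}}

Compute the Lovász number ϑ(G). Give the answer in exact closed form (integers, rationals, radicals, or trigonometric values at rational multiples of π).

67*cos(pi/67)/(cos(pi/67) + 1)

deg(913) = 2; N(913) = {353, 163}.
N(981) = {842, 546}, |N(981)| = 2.
deg(155) = 2; N(155) = {278, 315}.
deg(494) = 2; N(494) = {907, 960}.
Every vertex has degree 2 (N=67); a single 67-cycle (edge-transitive).
A has 34 distinct eigenvalues ≈ [2.0, 1.991212, 1.964925, 1.92137, 1.860931, 1.784137, 1.691664, 1.584325, 1.463063, 1.328943, 1.183144, 1.026948, 0.861727, 0.688934, 0.510086, 0.326755, 0.140552, -0.046885, -0.233911, -0.418881, -0.600169, -0.776184, -0.945377, -1.106262, -1.257426, -1.397539, -1.52537, -1.639797, -1.739813, -1.824539, -1.893231, -1.945286, -1.980245, -1.997802].
Lovász: ϑ = −67(-2*cos(pi/67))/(2+-(-1)*2*cos(pi/67)) = 67*cos(pi/67)/(cos(pi/67) + 1).
Numerically 33.4815798.
Sandwich: α(G)=33 ≤ ϑ(G)=67*cos(pi/67)/(cos(pi/67) + 1) ≤ χ(Ḡ)=34 (both strict).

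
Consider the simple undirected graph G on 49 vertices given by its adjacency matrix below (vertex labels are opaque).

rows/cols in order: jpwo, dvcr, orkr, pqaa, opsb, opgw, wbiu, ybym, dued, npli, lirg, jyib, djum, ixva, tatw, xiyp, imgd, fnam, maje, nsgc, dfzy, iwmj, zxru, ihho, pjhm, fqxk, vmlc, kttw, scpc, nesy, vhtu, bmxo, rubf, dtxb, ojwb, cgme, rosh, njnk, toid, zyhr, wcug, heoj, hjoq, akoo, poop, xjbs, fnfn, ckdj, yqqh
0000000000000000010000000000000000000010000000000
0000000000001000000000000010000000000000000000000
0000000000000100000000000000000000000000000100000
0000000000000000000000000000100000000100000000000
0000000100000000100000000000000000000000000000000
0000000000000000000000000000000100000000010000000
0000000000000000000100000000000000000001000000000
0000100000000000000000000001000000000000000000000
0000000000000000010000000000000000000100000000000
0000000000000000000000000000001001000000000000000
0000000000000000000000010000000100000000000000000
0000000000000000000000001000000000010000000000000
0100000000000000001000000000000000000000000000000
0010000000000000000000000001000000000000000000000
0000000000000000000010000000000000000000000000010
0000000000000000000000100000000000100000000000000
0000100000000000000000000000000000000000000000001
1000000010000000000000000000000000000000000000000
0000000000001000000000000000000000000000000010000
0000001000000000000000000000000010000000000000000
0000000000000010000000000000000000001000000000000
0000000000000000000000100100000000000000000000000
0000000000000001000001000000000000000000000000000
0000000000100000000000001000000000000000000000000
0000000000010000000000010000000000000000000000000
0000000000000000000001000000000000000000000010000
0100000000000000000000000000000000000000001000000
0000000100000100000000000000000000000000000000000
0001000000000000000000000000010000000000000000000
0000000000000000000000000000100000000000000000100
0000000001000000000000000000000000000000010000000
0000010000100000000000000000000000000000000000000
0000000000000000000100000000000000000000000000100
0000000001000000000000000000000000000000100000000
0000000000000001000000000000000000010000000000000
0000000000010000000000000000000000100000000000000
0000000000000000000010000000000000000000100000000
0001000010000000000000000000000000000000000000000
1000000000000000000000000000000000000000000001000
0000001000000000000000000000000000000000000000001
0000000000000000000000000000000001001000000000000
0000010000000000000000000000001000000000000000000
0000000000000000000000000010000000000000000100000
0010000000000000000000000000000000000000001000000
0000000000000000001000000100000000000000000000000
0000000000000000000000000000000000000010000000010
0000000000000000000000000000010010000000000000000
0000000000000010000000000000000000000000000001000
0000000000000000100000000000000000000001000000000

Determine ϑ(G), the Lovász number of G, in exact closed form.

49*cos(pi/49)/(cos(pi/49) + 1)

N(hjoq) = {vmlc, akoo}, |N(hjoq)| = 2.
Vertex heoj has 2 neighbors: opgw, vhtu.
N(bmxo) = {opgw, lirg}, |N(bmxo)| = 2.
N(ixva) = {orkr, kttw}, |N(ixva)| = 2.
deg(v) = 2 for all v (|V|=49); a single 49-cycle (edge-transitive).
The 25 distinct eigenvalues: [2.0, 1.98358, 1.93459, 1.85383, 1.74264, 1.60283, 1.4367, 1.24698, 1.03679, 0.80957, 0.56906, 0.3192, 0.0641, -0.19205, -0.44504, -0.69073, -0.92508, -1.14423, -1.3446, -1.52289, -1.67618, -1.80194, -1.89811, -1.96312, -1.99589].
−49·(-2*cos(pi/49)) / ((2)−(-2*cos(pi/49))) = 49*cos(pi/49)/(cos(pi/49) + 1) = ϑ(G).
= 24.47480518… (decimal).
α=24, χ(Ḡ)=25; ϑ=49*cos(pi/49)/(cos(pi/49) + 1) lies between (both strict).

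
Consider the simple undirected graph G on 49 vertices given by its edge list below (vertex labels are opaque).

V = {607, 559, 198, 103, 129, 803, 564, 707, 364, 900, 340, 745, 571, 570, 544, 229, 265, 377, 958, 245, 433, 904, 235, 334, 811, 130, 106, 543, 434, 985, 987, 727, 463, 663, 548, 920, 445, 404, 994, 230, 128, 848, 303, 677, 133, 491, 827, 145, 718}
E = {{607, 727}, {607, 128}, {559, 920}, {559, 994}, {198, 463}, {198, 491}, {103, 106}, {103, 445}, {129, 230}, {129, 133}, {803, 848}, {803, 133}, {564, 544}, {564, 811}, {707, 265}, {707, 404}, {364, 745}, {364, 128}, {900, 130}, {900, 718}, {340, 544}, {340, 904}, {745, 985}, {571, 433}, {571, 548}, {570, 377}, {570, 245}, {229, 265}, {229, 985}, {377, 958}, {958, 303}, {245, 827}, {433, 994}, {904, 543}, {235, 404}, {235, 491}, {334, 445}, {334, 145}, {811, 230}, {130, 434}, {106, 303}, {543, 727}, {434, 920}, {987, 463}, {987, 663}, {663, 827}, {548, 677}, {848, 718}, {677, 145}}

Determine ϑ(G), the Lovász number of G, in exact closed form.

deg(559) = 2; N(559) = {920, 994}.
Vertex 571 has 2 neighbors: 433, 548.
Vertex 130 has 2 neighbors: 900, 434.
Vertex 235 has 2 neighbors: 404, 491.
49-vertex 2-regular graph: this is C_{49}, the 49-cycle.
spec(A) ≈ [2.0, 1.984, 1.935, 1.854, 1.743, 1.603, 1.437, 1.247, 1.037, 0.81, 0.569, 0.319, 0.064, -0.192, -0.445, -0.691, -0.925, -1.144, -1.345, -1.523, -1.676, -1.802, -1.898, -1.963, -1.996] (distinct, 3 d.p.).
Lovász (edge-transitive): ϑ = −49·(-2*cos(pi/49))/((2)−(-2*cos(pi/49))) = 49*cos(pi/49)/(cos(pi/49) + 1).
ϑ(G) ≈ 24.47480518.
Sandwich: α(G)=24 ≤ ϑ(G)=49*cos(pi/49)/(cos(pi/49) + 1) ≤ χ(Ḡ)=25 (both strict).

49*cos(pi/49)/(cos(pi/49) + 1)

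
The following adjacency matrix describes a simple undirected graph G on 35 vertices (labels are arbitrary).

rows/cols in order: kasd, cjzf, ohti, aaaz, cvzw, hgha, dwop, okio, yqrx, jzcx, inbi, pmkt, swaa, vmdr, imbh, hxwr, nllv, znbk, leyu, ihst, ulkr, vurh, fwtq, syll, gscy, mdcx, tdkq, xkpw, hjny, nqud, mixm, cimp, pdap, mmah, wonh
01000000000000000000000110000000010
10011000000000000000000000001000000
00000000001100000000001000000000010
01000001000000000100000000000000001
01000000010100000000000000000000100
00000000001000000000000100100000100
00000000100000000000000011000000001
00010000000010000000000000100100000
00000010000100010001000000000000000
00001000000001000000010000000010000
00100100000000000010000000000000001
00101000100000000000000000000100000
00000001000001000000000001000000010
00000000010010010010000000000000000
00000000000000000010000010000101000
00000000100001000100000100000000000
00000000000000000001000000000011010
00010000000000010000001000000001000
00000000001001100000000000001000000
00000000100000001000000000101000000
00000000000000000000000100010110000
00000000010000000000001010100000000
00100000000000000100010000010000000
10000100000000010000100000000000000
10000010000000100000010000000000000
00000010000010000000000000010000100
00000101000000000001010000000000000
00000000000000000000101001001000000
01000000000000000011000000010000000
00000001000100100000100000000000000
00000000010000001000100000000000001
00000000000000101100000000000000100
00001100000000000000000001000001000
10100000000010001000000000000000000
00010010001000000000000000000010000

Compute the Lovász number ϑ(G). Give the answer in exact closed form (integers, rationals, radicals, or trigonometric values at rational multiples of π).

15

N(wonh) = {aaaz, dwop, inbi, mixm}, |N(wonh)| = 4.
N(kasd) = {cjzf, syll, gscy, mmah}, |N(kasd)| = 4.
N(okio) = {aaaz, swaa, tdkq, nqud}, |N(okio)| = 4.
deg(aaaz) = 4; N(aaaz) = {cjzf, okio, znbk, wonh}.
Regular of degree 4 on 35 vertices: this is K(7,3), the Kneser graph.
Distinct eigenvalues (to 5 d.p.): [4.0, 2.0, -1.0, -3.0].
With N=35: ϑ(G) = 35·(-1*(-3))/(4−(-3)) = 15.
Numerically 15.00000000.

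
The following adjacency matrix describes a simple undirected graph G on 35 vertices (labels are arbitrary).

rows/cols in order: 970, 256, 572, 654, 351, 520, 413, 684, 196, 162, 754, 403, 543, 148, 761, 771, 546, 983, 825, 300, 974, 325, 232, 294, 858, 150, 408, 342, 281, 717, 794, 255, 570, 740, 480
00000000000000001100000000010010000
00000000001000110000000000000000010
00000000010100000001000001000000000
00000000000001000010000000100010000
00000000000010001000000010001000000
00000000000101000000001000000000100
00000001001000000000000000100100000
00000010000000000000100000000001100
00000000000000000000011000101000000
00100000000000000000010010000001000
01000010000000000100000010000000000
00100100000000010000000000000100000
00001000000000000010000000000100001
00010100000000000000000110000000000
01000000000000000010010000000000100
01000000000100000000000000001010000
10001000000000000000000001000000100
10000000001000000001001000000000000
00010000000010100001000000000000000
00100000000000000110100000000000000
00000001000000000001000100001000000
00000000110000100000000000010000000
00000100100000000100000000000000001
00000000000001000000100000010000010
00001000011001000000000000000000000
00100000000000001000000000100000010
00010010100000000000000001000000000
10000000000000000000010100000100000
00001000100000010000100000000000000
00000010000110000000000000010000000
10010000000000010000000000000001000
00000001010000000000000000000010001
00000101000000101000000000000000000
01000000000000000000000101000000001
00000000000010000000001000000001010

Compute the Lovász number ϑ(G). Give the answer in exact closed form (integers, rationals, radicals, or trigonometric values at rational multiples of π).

15

Vertex 255 has 4 neighbors: 684, 162, 794, 480.
N(408) = {654, 413, 196, 150}, |N(408)| = 4.
Vertex 480 has 4 neighbors: 543, 232, 255, 740.
N(520) = {403, 148, 232, 570}, |N(520)| = 4.
deg(v) = 4 for all v (|V|=35); this is K(7,3), the Kneser graph.
A has 4 distinct eigenvalues ≈ [4.0, 2.0, -1.0, -3.0].
λ_max=4, λ_min=-3; ϑ = −35·λ_min/(λ_max−λ_min) = 15.
Numerically 15.000000000.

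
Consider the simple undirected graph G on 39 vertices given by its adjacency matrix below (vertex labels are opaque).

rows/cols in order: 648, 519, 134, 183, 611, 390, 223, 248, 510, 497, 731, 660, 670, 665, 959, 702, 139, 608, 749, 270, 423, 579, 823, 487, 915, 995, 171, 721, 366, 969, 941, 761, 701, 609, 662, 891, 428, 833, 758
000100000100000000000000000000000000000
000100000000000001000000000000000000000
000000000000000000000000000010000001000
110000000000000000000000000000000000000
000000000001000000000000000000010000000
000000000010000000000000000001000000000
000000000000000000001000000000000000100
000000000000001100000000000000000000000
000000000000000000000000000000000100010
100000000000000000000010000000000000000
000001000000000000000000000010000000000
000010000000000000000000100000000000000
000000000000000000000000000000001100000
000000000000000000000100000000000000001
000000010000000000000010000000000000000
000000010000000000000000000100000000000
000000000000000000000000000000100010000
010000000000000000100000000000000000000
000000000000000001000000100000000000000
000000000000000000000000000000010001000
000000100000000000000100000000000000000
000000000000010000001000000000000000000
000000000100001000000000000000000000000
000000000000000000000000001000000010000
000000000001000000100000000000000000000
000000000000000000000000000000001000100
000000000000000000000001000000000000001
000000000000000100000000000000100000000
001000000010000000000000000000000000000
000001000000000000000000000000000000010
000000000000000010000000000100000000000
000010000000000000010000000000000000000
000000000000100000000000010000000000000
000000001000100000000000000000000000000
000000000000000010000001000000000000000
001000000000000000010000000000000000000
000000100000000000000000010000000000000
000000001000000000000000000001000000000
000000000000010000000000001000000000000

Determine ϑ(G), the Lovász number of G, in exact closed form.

deg(134) = 2; N(134) = {366, 891}.
deg(183) = 2; N(183) = {648, 519}.
deg(731) = 2; N(731) = {390, 366}.
Vertex 366 has 2 neighbors: 134, 731.
Regular of degree 2 on 39 vertices: a single 39-cycle (edge-transitive).
spec(A) ≈ [2.0, 1.974, 1.897, 1.771, 1.599, 1.385, 1.136, 0.857, 0.556, 0.241, -0.081, -0.4, -0.709, -1.0, -1.265, -1.497, -1.69, -1.84, -1.942, -1.994] (distinct, 3 d.p.).
With N=39: ϑ(G) = 39·(-(-1)*2*cos(pi/39))/(2−(-2*cos(pi/39))) = 39*cos(pi/39)/(cos(pi/39) + 1).
ϑ(G) ≈ 19.46833241.
Check 19 ≤ 39*cos(pi/39)/(cos(pi/39) + 1) ≤ 20: both strict.

39*cos(pi/39)/(cos(pi/39) + 1)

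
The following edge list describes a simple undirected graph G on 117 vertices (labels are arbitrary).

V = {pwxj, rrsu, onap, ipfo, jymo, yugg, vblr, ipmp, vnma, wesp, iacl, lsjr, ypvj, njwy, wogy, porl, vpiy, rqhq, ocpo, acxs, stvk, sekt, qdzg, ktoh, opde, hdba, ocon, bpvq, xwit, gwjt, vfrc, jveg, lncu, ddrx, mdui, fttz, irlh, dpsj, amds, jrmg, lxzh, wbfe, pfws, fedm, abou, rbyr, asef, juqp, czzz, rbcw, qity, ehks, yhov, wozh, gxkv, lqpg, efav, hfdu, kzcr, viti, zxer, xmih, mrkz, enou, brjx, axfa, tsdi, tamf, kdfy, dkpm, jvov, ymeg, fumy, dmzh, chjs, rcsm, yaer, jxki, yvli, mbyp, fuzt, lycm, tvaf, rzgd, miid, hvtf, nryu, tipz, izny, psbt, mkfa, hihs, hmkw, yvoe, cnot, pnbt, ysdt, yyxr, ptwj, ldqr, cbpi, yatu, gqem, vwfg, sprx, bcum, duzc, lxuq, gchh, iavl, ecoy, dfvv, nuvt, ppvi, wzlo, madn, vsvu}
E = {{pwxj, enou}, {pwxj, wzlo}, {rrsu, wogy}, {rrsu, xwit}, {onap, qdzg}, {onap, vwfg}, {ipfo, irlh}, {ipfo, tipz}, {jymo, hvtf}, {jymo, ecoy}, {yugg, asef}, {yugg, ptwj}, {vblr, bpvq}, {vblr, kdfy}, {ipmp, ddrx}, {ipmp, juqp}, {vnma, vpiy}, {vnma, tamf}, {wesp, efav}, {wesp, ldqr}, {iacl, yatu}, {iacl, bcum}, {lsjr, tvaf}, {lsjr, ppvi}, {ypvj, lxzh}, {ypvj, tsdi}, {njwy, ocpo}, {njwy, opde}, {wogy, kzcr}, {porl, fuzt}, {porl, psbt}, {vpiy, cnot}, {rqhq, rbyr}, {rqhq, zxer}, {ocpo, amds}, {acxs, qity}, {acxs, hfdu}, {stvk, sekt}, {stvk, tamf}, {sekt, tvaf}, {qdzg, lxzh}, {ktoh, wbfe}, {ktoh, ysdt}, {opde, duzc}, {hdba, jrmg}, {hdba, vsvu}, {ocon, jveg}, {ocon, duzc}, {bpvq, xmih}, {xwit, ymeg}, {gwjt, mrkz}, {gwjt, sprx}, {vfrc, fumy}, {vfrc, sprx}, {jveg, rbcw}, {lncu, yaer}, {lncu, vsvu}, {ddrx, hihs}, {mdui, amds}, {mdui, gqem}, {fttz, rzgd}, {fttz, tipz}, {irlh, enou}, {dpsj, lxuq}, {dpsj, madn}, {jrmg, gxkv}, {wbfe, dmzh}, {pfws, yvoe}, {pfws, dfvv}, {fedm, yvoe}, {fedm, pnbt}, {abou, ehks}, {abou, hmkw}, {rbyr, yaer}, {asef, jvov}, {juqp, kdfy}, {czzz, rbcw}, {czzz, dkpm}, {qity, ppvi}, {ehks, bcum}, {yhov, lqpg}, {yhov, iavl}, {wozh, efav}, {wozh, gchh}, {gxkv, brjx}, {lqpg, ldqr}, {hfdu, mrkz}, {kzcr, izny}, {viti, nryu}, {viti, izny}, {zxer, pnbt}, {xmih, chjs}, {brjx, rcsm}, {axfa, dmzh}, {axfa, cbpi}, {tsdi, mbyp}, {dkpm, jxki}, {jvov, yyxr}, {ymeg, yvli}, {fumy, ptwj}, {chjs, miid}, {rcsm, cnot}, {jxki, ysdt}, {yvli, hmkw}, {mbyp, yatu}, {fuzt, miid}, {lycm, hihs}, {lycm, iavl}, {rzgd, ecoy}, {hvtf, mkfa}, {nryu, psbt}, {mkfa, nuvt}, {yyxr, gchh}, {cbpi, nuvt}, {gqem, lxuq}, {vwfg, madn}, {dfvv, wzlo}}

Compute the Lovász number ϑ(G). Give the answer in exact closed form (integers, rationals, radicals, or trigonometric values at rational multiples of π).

117*cos(pi/117)/(cos(pi/117) + 1)

N(dmzh) = {wbfe, axfa}, |N(dmzh)| = 2.
N(pfws) = {yvoe, dfvv}, |N(pfws)| = 2.
N(porl) = {fuzt, psbt}, |N(porl)| = 2.
deg(ipfo) = 2; N(ipfo) = {irlh, tipz}.
Every vertex has degree 2 (N=117); a single 117-cycle (edge-transitive).
Distinct eigenvalues (to 3 d.p.): [2.0, 1.997, 1.988, 1.974, 1.954, 1.928, 1.897, 1.86, 1.818, 1.771, 1.718, 1.661, 1.599, 1.532, 1.461, 1.385, 1.306, 1.223, 1.136, 1.046, 0.953, 0.857, 0.759, 0.659, 0.556, 0.453, 0.347, 0.241, 0.134, 0.027, -0.081, -0.188, -0.294, -0.4, -0.505, -0.608, -0.709, -0.809, -0.906, -1.0, -1.092, -1.18, -1.265, -1.346, -1.424, -1.497, -1.566, -1.631, -1.69, -1.745, -1.795, -1.84, -1.879, -1.913, -1.942, -1.965, -1.982, -1.994, -1.999].
With N=117: ϑ(G) = 117·(-(-1)*2*cos(pi/117))/(2−(-2*cos(pi/117))) = 117*cos(pi/117)/(cos(pi/117) + 1).
Numerically 58.4894543.
58 ≤ 117*cos(pi/117)/(cos(pi/117) + 1) ≤ 59: both strict.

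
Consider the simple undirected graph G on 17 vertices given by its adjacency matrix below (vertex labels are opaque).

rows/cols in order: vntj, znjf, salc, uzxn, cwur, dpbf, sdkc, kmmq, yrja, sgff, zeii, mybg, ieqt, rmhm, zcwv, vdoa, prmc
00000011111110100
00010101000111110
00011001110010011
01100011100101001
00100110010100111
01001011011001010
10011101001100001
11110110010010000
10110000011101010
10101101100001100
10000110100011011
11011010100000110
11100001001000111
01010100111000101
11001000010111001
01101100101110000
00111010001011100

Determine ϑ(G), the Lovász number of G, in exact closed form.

deg(vntj) = 8; N(vntj) = {sdkc, kmmq, yrja, sgff, zeii, mybg, ieqt, zcwv}.
N(yrja) = {vntj, salc, uzxn, sgff, zeii, mybg, rmhm, vdoa}, |N(yrja)| = 8.
N(zcwv) = {vntj, znjf, cwur, sgff, mybg, ieqt, rmhm, prmc}, |N(zcwv)| = 8.
Vertex dpbf has 8 neighbors: znjf, cwur, sdkc, kmmq, sgff, zeii, rmhm, vdoa.
deg(v) = 8 for all v (|V|=17); Paley(17): SR with (k,λ,μ)=(8,3,4).
The 3 distinct eigenvalues: [8.0, 1.5616, -2.5616].
ϑ = −N·λ_min/(λ_max−λ_min) = −17·(-sqrt(17)/2 - 1/2)/(8−(-sqrt(17)/2 - 1/2)) = sqrt(17).
≈ 4.12311 (to 5 d.p.).

sqrt(17)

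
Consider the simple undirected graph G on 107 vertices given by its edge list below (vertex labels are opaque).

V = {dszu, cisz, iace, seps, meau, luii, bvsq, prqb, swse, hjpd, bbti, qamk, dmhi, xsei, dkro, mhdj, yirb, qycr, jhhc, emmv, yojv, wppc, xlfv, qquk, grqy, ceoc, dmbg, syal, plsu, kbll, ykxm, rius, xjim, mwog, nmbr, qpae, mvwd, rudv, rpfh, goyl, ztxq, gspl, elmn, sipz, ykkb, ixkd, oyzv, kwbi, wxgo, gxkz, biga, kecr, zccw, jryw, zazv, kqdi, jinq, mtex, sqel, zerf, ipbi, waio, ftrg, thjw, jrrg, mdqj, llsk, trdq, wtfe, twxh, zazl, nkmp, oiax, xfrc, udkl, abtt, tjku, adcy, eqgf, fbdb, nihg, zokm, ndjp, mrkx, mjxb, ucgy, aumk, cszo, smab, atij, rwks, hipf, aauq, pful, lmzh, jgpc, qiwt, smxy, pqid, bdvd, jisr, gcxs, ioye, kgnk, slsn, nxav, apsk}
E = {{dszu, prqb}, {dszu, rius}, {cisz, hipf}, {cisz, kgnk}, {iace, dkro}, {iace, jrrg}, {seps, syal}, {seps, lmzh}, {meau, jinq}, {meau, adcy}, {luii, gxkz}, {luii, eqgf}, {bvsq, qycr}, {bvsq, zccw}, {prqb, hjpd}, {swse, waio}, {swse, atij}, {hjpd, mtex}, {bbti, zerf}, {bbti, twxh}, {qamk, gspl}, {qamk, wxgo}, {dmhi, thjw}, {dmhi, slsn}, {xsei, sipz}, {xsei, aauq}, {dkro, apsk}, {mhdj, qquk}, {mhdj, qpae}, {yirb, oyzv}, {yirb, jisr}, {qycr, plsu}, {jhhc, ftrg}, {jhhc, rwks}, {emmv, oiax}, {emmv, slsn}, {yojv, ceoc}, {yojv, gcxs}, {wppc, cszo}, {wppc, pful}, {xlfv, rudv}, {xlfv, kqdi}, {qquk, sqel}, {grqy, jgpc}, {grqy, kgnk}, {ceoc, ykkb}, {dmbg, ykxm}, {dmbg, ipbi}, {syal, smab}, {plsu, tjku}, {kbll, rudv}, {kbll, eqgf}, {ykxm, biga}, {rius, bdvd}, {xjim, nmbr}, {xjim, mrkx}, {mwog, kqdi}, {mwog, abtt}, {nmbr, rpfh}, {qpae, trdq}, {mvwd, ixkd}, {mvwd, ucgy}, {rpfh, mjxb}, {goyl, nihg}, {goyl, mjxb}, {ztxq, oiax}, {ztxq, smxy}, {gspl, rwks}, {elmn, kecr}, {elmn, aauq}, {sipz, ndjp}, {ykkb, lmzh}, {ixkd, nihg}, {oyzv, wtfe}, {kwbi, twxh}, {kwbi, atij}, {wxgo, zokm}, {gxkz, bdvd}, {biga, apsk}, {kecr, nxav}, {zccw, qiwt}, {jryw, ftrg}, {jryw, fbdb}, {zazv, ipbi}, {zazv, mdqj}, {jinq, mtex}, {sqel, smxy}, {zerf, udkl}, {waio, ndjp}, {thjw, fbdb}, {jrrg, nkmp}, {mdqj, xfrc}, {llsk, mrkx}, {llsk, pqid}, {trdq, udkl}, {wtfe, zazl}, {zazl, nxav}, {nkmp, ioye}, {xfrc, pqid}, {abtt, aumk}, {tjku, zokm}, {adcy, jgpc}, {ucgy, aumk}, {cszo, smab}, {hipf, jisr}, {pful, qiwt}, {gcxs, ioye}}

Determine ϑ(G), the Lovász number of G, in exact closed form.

107*cos(pi/107)/(cos(pi/107) + 1)

N(zccw) = {bvsq, qiwt}, |N(zccw)| = 2.
N(mtex) = {hjpd, jinq}, |N(mtex)| = 2.
Vertex xsei has 2 neighbors: sipz, aauq.
Vertex fbdb has 2 neighbors: jryw, thjw.
Regular of degree 2 on 107 vertices: this is C_{107}, the 107-cycle.
The 54 distinct eigenvalues: [2.0, 1.99655, 1.98622, 1.96905, 1.94508, 1.91441, 1.87714, 1.8334, 1.78334, 1.72714, 1.66498, 1.59707, 1.52367, 1.44501, 1.36137, 1.27304, 1.18032, 1.08353, 0.983, 0.87909, 0.77214, 0.66254, 0.55065, 0.43686, 0.32157, 0.20516, 0.08805, -0.02936, -0.14667, -0.26348, -0.37938, -0.49397, -0.60685, -0.71765, -0.82597, -0.93145, -1.03371, -1.13241, -1.22721, -1.31777, -1.40379, -1.48498, -1.56104, -1.63173, -1.69679, -1.756, -1.80915, -1.85607, -1.8966, -1.93058, -1.95791, -1.97849, -1.99225, -1.99914].
ϑ = −N·λ_min/(λ_max−λ_min) = −107·(-2*cos(pi/107))/(2−(-2*cos(pi/107))) = 107*cos(pi/107)/(cos(pi/107) + 1).
= 53.488468… (decimal).
53 ≤ 107*cos(pi/107)/(cos(pi/107) + 1) ≤ 54: both strict.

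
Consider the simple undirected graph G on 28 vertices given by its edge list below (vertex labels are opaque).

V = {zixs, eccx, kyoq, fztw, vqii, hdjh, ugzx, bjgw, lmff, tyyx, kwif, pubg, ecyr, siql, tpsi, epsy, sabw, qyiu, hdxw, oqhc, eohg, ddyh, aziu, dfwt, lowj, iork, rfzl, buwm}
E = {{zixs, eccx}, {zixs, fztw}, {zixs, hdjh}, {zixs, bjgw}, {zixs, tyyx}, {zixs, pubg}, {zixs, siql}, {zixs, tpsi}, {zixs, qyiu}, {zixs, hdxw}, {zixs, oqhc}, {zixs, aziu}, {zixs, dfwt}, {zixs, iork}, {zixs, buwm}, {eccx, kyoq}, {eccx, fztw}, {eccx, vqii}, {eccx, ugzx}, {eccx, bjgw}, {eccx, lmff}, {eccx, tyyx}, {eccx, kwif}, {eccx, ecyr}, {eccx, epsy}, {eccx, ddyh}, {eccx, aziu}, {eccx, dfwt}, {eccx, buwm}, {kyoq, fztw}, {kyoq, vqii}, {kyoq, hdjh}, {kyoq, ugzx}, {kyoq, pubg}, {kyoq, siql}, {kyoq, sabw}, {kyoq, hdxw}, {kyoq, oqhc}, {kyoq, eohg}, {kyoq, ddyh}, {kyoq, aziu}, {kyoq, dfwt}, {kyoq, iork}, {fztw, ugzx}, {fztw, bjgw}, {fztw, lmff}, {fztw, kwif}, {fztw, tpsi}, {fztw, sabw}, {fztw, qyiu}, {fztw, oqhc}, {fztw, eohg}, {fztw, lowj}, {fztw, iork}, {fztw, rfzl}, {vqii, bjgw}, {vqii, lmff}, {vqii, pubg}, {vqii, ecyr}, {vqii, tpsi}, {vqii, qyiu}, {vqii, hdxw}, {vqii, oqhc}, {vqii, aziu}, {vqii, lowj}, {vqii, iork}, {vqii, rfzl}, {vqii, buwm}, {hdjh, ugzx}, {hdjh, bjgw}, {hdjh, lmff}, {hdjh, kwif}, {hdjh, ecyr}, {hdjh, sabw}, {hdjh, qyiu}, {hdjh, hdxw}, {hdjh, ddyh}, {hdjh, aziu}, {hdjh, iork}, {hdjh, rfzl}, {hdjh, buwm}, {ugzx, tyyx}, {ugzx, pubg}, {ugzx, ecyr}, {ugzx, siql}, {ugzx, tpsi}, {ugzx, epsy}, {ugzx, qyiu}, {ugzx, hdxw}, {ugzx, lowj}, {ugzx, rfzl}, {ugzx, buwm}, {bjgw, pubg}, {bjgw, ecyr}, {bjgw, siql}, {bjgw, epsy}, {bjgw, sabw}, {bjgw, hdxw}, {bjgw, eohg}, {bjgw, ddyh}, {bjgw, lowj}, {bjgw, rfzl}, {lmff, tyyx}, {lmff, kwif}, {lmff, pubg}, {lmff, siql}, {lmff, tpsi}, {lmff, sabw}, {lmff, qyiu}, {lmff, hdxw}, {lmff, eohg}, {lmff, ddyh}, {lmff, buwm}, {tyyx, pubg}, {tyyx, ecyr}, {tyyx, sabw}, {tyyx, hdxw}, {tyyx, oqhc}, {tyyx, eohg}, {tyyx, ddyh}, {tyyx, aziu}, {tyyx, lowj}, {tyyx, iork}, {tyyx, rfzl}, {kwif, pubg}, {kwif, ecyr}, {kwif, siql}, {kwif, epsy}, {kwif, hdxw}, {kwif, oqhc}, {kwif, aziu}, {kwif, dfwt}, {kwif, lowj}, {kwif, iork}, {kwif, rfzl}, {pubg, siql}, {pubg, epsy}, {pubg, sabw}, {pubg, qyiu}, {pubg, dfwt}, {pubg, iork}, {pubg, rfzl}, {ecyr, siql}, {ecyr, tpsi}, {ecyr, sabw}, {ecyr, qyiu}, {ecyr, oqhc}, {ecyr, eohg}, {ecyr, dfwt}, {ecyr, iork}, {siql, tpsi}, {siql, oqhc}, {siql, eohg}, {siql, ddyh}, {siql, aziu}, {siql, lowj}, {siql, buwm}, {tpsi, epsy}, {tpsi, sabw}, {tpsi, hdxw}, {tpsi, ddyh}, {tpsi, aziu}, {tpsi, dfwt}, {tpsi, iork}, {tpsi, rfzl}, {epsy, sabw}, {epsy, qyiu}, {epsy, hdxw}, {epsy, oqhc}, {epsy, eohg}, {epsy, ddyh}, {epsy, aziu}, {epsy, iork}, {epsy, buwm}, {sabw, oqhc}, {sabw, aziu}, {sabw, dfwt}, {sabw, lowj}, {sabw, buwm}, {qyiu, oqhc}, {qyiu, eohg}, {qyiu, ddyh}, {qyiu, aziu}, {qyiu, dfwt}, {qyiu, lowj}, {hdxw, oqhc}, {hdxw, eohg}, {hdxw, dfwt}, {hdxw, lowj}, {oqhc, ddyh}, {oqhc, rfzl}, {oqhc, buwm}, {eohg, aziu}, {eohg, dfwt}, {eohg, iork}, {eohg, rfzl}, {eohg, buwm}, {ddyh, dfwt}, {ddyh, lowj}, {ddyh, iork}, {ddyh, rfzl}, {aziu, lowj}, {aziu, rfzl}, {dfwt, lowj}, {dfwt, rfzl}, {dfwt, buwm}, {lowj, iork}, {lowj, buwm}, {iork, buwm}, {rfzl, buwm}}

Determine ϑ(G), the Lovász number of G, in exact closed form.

7

N(lowj) = {fztw, vqii, ugzx, bjgw, tyyx, kwif, siql, sabw, qyiu, hdxw, ddyh, aziu, dfwt, iork, buwm}, |N(lowj)| = 15.
N(siql) = {zixs, kyoq, ugzx, bjgw, lmff, kwif, pubg, ecyr, tpsi, oqhc, eohg, ddyh, aziu, lowj, buwm}, |N(siql)| = 15.
deg(eohg) = 15; N(eohg) = {kyoq, fztw, bjgw, lmff, tyyx, ecyr, siql, epsy, qyiu, hdxw, aziu, dfwt, iork, rfzl, buwm}.
Vertex eccx has 15 neighbors: zixs, kyoq, fztw, vqii, ugzx, bjgw, lmff, tyyx, kwif, ecyr, epsy, ddyh, aziu, dfwt, buwm.
deg(v) = 15 for all v (|V|=28); Kneser K(8,2) on C(8,2)=28 vertices.
The 3 distinct eigenvalues: [15.0, 1.0, -5.0].
Lovász: ϑ = −28(-5)/(15+-1*(-5)) = 7.
Numerically 7.0000.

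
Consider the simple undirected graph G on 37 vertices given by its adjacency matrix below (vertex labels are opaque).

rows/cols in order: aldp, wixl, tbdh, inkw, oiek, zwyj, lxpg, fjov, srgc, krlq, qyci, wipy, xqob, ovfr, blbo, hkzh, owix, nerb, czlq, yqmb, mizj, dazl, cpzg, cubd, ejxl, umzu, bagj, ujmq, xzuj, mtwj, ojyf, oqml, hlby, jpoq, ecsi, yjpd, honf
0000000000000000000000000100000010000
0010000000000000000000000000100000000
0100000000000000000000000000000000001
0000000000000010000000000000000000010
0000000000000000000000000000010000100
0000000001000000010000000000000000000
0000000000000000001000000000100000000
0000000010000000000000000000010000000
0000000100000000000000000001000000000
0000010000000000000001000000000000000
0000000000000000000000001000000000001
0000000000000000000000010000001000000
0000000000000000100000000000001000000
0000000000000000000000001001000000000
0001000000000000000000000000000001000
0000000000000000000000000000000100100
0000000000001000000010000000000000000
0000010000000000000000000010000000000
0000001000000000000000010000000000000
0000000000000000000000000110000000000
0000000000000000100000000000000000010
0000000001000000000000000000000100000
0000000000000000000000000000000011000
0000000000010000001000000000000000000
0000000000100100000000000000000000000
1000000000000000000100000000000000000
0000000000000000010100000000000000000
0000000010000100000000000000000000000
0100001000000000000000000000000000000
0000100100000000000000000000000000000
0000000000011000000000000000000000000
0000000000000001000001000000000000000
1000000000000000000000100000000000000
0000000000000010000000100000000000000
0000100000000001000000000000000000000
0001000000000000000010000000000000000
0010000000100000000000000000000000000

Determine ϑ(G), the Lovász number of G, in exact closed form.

37*cos(pi/37)/(cos(pi/37) + 1)

deg(zwyj) = 2; N(zwyj) = {krlq, nerb}.
Vertex ecsi has 2 neighbors: oiek, hkzh.
N(umzu) = {aldp, yqmb}, |N(umzu)| = 2.
N(qyci) = {ejxl, honf}, |N(qyci)| = 2.
deg(v) = 2 for all v (|V|=37); this is C_{37}, the 37-cycle.
The 19 distinct eigenvalues: [2.0, 1.97123, 1.88575, 1.74603, 1.55607, 1.32135, 1.04861, 0.74571, 0.42136, 0.08488, -0.25404, -0.58565, -0.90041, -1.18927, -1.44391, -1.65702, -1.82246, -1.93547, -1.99279].
With N=37: ϑ(G) = 37·(-(-1)*2*cos(pi/37))/(2−(-2*cos(pi/37))) = 37*cos(pi/37)/(cos(pi/37) + 1).
= 18.466616637… (decimal).
α=18, χ(Ḡ)=19; ϑ=37*cos(pi/37)/(cos(pi/37) + 1) lies between (both strict).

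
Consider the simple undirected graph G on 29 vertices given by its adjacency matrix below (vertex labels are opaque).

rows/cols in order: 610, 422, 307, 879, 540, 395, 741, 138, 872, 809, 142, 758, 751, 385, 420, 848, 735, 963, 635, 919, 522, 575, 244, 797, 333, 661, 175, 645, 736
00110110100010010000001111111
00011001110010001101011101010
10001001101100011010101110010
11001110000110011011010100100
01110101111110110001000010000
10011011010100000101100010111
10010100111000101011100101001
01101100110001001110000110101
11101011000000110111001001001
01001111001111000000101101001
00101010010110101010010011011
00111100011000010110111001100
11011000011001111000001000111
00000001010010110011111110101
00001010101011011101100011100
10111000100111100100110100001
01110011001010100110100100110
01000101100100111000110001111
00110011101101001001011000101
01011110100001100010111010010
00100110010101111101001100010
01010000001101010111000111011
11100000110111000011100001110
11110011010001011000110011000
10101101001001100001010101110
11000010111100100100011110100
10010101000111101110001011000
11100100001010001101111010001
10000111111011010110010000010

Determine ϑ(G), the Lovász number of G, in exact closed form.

deg(175) = 14; N(175) = {610, 879, 395, 138, 758, 751, 385, 420, 735, 963, 635, 244, 333, 661}.
Vertex 741 has 14 neighbors: 610, 879, 395, 872, 809, 142, 420, 735, 635, 919, 522, 797, 661, 736.
deg(736) = 14; N(736) = {610, 395, 741, 138, 872, 809, 142, 751, 385, 848, 963, 635, 575, 645}.
deg(661) = 14; N(661) = {610, 422, 741, 872, 809, 142, 758, 420, 963, 575, 244, 797, 333, 175}.
29-vertex 14-regular graph: SR(29,14,6,7) — a Paley graph.
The 3 distinct eigenvalues: [14.0, 2.193, -3.193].
Lovász (edge-transitive): ϑ = −29·(-sqrt(29)/2 - 1/2)/((14)−(-sqrt(29)/2 - 1/2)) = sqrt(29).
= 5.3852… (decimal).

sqrt(29)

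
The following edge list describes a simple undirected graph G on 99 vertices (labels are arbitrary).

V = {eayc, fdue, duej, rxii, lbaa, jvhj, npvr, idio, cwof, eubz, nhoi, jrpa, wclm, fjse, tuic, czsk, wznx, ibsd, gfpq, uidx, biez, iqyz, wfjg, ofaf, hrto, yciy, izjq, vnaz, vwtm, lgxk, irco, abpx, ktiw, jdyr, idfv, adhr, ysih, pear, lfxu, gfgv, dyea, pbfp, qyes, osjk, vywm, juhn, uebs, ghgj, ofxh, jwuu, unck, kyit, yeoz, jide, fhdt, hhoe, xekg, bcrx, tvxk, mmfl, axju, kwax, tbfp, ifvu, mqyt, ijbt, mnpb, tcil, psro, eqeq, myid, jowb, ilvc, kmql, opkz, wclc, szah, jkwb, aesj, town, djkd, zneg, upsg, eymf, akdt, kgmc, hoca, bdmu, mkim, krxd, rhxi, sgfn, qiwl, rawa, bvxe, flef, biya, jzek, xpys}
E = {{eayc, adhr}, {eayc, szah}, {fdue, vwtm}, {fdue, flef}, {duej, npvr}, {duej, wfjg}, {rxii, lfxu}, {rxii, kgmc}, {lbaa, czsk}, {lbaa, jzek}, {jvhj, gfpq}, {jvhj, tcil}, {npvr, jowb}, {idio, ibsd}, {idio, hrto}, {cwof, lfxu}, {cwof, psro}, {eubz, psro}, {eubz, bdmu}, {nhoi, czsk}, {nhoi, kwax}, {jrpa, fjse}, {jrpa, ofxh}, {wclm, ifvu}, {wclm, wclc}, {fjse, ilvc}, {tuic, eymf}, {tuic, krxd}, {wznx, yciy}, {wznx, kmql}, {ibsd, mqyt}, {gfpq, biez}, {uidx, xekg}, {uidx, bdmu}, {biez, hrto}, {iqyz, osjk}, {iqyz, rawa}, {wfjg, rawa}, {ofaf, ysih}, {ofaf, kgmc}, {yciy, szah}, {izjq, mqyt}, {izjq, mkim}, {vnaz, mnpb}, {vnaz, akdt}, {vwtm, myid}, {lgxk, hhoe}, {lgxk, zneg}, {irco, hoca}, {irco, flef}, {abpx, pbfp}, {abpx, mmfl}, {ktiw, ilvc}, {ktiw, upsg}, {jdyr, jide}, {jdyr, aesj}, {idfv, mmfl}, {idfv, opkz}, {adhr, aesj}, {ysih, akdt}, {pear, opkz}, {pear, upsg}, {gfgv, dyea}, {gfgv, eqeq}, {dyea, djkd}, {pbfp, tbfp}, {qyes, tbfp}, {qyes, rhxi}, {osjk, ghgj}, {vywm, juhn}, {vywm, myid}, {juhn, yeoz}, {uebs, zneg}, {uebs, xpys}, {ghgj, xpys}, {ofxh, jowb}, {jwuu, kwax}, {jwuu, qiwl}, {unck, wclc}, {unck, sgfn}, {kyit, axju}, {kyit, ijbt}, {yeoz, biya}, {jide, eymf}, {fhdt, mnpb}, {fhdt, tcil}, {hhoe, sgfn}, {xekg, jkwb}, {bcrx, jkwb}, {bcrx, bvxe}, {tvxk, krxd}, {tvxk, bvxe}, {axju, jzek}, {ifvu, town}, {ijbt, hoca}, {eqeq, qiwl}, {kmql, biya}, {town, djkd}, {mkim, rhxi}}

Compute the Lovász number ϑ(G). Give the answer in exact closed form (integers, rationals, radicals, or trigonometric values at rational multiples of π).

Vertex yeoz has 2 neighbors: juhn, biya.
Vertex uidx has 2 neighbors: xekg, bdmu.
Vertex tbfp has 2 neighbors: pbfp, qyes.
deg(flef) = 2; N(flef) = {fdue, irco}.
Regular of degree 2 on 99 vertices: this is C_{99}, the 99-cycle.
Distinct eigenvalues (to 4 d.p.): [2.0, 1.996, 1.9839, 1.9639, 1.9359, 1.9001, 1.8567, 1.8059, 1.7477, 1.6825, 1.6105, 1.5321, 1.4475, 1.357, 1.2611, 1.1601, 1.0545, 0.9445, 0.8308, 0.7138, 0.5938, 0.4715, 0.3473, 0.2217, 0.0952, -0.0317, -0.1585, -0.2846, -0.4096, -0.5329, -0.6541, -0.7727, -0.8881, -1.0, -1.1078, -1.2112, -1.3097, -1.4029, -1.4905, -1.5721, -1.6474, -1.716, -1.7777, -1.8322, -1.8794, -1.919, -1.9509, -1.9749, -1.9909, -1.999].
Lovász: ϑ = −99(-2*cos(pi/99))/(2+-(-1)*2*cos(pi/99)) = 99*cos(pi/99)/(cos(pi/99) + 1).
= 49.487536287… (decimal).
α=49, χ(Ḡ)=50; ϑ=99*cos(pi/99)/(cos(pi/99) + 1) lies between (both strict).

99*cos(pi/99)/(cos(pi/99) + 1)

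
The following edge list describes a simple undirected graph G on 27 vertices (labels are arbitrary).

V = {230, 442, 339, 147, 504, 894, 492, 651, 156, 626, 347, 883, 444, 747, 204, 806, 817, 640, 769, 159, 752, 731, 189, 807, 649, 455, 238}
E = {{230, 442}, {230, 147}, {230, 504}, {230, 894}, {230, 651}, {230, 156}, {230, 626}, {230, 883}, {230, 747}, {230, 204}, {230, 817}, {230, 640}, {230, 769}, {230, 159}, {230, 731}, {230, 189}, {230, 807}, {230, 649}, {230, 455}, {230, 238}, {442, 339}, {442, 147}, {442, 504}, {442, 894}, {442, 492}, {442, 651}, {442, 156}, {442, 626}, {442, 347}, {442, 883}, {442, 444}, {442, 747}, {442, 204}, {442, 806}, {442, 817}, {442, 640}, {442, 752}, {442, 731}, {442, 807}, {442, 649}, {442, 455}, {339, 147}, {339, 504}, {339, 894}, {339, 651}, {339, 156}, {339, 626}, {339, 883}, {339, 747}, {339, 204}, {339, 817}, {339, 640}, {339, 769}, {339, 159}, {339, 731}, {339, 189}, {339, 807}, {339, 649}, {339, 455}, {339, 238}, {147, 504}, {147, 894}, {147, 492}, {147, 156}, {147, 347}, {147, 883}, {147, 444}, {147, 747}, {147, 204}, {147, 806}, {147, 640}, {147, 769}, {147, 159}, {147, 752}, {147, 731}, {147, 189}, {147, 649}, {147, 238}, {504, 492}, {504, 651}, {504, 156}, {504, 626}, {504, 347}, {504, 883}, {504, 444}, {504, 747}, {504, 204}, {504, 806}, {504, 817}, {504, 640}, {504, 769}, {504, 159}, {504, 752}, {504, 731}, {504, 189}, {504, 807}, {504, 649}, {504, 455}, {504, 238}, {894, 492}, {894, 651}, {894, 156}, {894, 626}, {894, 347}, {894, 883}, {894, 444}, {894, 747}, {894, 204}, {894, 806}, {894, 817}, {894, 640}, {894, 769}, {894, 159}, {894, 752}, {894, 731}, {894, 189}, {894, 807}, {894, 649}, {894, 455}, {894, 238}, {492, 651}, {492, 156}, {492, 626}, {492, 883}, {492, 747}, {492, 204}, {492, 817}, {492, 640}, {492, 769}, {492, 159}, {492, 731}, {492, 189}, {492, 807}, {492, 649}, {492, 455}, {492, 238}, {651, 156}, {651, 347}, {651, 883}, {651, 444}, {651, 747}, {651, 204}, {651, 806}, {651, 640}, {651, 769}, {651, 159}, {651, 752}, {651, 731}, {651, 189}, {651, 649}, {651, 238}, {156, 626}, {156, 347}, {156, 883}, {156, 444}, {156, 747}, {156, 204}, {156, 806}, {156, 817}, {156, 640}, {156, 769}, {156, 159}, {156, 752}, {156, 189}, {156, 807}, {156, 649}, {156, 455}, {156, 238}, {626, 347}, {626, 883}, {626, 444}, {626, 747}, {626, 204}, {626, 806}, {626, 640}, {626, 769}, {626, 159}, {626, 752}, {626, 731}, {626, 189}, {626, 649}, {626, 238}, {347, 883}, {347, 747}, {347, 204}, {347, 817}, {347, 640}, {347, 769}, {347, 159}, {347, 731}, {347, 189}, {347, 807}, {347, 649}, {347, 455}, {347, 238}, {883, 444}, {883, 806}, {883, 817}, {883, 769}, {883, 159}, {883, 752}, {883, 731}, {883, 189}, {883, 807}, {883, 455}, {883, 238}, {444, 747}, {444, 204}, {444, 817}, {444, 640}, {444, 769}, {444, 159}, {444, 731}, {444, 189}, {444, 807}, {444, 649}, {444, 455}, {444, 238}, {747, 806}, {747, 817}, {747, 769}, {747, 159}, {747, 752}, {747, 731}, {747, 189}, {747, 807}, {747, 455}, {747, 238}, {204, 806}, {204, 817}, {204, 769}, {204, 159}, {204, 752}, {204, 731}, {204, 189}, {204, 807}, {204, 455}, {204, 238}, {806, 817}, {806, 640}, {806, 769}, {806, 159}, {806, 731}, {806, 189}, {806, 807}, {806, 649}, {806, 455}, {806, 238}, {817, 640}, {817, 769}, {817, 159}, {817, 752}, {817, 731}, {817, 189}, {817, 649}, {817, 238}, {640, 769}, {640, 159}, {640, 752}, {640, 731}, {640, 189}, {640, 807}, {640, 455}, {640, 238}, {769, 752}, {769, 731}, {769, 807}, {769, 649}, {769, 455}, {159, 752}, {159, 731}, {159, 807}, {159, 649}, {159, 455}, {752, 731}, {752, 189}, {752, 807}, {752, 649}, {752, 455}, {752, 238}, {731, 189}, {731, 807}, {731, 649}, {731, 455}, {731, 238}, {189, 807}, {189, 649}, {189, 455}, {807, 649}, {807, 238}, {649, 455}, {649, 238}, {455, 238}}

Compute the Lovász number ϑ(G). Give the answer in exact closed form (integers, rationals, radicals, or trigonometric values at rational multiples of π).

deg(492) = 20; N(492) = {442, 147, 504, 894, 651, 156, 626, 883, 747, 204, 817, 640, 769, 159, 731, 189, 807, 649, 455, 238}.
deg(894) = 25; N(894) = {230, 442, 339, 147, 492, 651, 156, 626, 347, 883, 444, 747, 204, 806, 817, 640, 769, 159, 752, 731, 189, 807, 649, 455, 238}.
deg(159) = 22; N(159) = {230, 339, 147, 504, 894, 492, 651, 156, 626, 347, 883, 444, 747, 204, 806, 817, 640, 752, 731, 807, 649, 455}.
N(883) = {230, 442, 339, 147, 504, 894, 492, 651, 156, 626, 347, 444, 806, 817, 769, 159, 752, 731, 189, 807, 455, 238}, |N(883)| = 22.
Complete 6-partite, parts [7, 6, 5, 5, 2, 2]: perfect, ϑ = α = 7.
Numerically 7.00000000.
7 ≤ 7 ≤ 7: collapsed.

7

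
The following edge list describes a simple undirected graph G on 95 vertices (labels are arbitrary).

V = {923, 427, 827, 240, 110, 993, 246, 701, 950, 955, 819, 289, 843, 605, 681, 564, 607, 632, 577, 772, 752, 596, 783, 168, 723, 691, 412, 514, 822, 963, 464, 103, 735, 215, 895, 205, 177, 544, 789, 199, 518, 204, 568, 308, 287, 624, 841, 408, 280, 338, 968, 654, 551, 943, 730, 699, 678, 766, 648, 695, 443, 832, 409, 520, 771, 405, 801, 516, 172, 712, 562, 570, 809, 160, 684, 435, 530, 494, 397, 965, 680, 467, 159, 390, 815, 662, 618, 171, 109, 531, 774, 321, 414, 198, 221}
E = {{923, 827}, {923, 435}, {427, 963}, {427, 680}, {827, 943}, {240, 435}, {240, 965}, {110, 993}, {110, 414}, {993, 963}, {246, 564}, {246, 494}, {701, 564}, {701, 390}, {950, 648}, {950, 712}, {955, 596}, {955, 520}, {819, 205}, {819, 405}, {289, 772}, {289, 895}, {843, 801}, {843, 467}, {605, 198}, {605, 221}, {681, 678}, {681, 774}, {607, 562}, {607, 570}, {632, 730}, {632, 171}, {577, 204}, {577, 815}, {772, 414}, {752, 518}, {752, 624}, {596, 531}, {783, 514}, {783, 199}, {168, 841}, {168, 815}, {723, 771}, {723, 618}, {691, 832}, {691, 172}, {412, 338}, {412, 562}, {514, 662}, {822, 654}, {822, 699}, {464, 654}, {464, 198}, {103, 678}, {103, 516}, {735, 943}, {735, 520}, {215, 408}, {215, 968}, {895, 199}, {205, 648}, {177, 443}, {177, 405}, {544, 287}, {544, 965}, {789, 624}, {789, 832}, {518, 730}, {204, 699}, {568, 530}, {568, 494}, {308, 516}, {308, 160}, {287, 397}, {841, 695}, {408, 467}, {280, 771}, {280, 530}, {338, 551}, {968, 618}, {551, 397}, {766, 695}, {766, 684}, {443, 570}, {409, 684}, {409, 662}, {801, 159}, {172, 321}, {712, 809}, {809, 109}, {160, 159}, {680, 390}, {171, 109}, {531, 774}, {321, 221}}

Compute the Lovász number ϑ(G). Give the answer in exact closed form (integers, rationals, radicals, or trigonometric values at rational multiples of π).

deg(221) = 2; N(221) = {605, 321}.
Vertex 701 has 2 neighbors: 564, 390.
deg(168) = 2; N(168) = {841, 815}.
deg(205) = 2; N(205) = {819, 648}.
Every vertex has degree 2 (N=95); this is C_{95}, the 95-cycle.
spec(A) ≈ [2.0, 1.9956, 1.9825, 1.9608, 1.9304, 1.8916, 1.8446, 1.7895, 1.7265, 1.656, 1.5783, 1.4936, 1.4025, 1.3052, 1.2022, 1.0939, 0.9808, 0.8635, 0.7424, 0.618, 0.491, 0.3618, 0.231, 0.0992, -0.0331, -0.1652, -0.2965, -0.4266, -0.5548, -0.6806, -0.8034, -0.9227, -1.0379, -1.1487, -1.2544, -1.3546, -1.4489, -1.5368, -1.618, -1.6922, -1.7589, -1.818, -1.8691, -1.9121, -1.9467, -1.9727, -1.9902, -1.9989] (distinct, 4 d.p.).
Lovász: ϑ = −95(-2*cos(pi/95))/(2+-(-1)*2*cos(pi/95)) = 95*cos(pi/95)/(cos(pi/95) + 1).
ϑ(G) ≈ 47.487011.
Lovász sandwich 47 ≤ 95*cos(pi/95)/(cos(pi/95) + 1) ≤ 48: both strict.

95*cos(pi/95)/(cos(pi/95) + 1)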